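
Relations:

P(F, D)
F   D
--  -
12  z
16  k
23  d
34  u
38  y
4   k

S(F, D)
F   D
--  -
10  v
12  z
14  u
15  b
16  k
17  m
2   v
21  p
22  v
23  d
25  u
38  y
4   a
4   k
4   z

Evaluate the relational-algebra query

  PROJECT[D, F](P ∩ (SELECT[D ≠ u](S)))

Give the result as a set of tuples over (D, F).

Filtering on D ≠ u leaves {(10, v), (12, z), (15, b), (16, k), (17, m), (2, v), (21, p), (22, v), (23, d), (38, y), (4, a), (4, k), (4, z)}.
Taking the intersection: {(12, z), (16, k), (23, d), (38, y), (4, k)}
Projecting to D, F: {(d, 23), (k, 16), (k, 4), (y, 38), (z, 12)}

{(d, 23), (k, 16), (k, 4), (y, 38), (z, 12)}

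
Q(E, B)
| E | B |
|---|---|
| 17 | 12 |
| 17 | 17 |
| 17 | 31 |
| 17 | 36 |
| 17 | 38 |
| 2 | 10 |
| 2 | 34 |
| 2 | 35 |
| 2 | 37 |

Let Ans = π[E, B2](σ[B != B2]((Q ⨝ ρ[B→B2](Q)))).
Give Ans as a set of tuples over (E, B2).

ρ[B→B2]: schema becomes (E, B2); tuples unchanged.
Natural join on E: {(17, 12, 12), (17, 12, 17), (17, 12, 31), (17, 12, 36), (17, 12, 38), (17, 17, 12), (17, 17, 17), (17, 17, 31), (17, 17, 36), (17, 17, 38), (17, 31, 12), (17, 31, 17), (17, 31, 31), (17, 31, 36), (17, 31, 38), (17, 36, 12), (17, 36, 17), (17, 36, 31), (17, 36, 36), (17, 36, 38), (17, 38, 12), (17, 38, 17), (17, 38, 31), (17, 38, 36), (17, 38, 38), (2, 10, 10), (2, 10, 34), (2, 10, 35), (2, 10, 37), (2, 34, 10), (2, 34, 34), (2, 34, 35), (2, 34, 37), (2, 35, 10), (2, 35, 34), (2, 35, 35), (2, 35, 37), (2, 37, 10), (2, 37, 34), (2, 37, 35), (2, 37, 37)}
Selection B != B2: {(17, 12, 17), (17, 12, 31), (17, 12, 36), (17, 12, 38), (17, 17, 12), (17, 17, 31), (17, 17, 36), (17, 17, 38), (17, 31, 12), (17, 31, 17), (17, 31, 36), (17, 31, 38), (17, 36, 12), (17, 36, 17), (17, 36, 31), (17, 36, 38), (17, 38, 12), (17, 38, 17), (17, 38, 31), (17, 38, 36), (2, 10, 34), (2, 10, 35), (2, 10, 37), (2, 34, 10), (2, 34, 35), (2, 34, 37), (2, 35, 10), (2, 35, 34), (2, 35, 37), (2, 37, 10), (2, 37, 34), (2, 37, 35)}
Keep only column(s) E, B2 (23 duplicate(s) eliminated): {(17, 12), (17, 17), (17, 31), (17, 36), (17, 38), (2, 10), (2, 34), (2, 35), (2, 37)}

{(17, 12), (17, 17), (17, 31), (17, 36), (17, 38), (2, 10), (2, 34), (2, 35), (2, 37)}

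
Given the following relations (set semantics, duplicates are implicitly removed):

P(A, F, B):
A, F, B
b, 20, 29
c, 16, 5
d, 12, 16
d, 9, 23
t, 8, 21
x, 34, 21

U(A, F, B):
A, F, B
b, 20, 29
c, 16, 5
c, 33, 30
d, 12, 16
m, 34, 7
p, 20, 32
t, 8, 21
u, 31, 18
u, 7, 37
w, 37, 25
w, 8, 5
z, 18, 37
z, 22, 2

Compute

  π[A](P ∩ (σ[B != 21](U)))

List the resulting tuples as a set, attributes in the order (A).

Filtering on B != 21 leaves {(b, 20, 29), (c, 16, 5), (c, 33, 30), (d, 12, 16), (m, 34, 7), (p, 20, 32), (u, 31, 18), (u, 7, 37), (w, 37, 25), (w, 8, 5), (z, 18, 37), (z, 22, 2)}.
Set intersection of the two operands is {(b, 20, 29), (c, 16, 5), (d, 12, 16)}.
Projecting to A: {b, c, d}

{b, c, d}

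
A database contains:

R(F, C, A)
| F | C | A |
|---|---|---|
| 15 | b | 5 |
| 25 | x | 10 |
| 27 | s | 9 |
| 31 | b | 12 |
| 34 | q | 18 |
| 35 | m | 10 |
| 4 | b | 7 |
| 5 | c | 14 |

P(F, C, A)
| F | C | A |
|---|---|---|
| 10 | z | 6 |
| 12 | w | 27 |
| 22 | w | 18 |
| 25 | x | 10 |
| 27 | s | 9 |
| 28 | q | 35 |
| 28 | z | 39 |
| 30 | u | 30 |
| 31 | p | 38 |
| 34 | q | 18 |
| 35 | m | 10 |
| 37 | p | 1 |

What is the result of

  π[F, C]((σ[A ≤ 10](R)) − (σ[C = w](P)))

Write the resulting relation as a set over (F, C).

σ[A ≤ 10]: keep tuples satisfying A ≤ 10 → {(15, b, 5), (25, x, 10), (27, s, 9), (35, m, 10), (4, b, 7)}
σ[C = w]: keep tuples satisfying C = w → {(12, w, 27), (22, w, 18)}
Taking the difference: {(15, b, 5), (25, x, 10), (27, s, 9), (35, m, 10), (4, b, 7)}
π[F, C]: project onto (F, C) → {(15, b), (25, x), (27, s), (35, m), (4, b)}

{(15, b), (25, x), (27, s), (35, m), (4, b)}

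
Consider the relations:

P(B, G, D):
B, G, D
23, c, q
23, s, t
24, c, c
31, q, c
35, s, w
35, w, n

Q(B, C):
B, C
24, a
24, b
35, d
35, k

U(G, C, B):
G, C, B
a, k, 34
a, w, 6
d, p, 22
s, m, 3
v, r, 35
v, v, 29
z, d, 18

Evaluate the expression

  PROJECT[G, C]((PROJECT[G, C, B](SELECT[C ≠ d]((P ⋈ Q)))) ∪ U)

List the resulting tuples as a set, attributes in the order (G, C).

{(a, k), (a, w), (c, a), (c, b), (d, p), (s, k), (s, m), (v, r), (v, v), (w, k), (z, d)}

Natural join on B: {(24, c, c, a), (24, c, c, b), (35, s, w, d), (35, s, w, k), (35, w, n, d), (35, w, n, k)}
Selection C ≠ d: {(24, c, c, a), (24, c, c, b), (35, s, w, k), (35, w, n, k)}
π[G, C, B]: project onto (G, C, B) → {(c, a, 24), (c, b, 24), (s, k, 35), (w, k, 35)}
Set union of the two operands is {(a, k, 34), (a, w, 6), (c, a, 24), (c, b, 24), (d, p, 22), (s, k, 35), (s, m, 3), (v, r, 35), (v, v, 29), (w, k, 35), (z, d, 18)}.
π[G, C]: project onto (G, C) → {(a, k), (a, w), (c, a), (c, b), (d, p), (s, k), (s, m), (v, r), (v, v), (w, k), (z, d)}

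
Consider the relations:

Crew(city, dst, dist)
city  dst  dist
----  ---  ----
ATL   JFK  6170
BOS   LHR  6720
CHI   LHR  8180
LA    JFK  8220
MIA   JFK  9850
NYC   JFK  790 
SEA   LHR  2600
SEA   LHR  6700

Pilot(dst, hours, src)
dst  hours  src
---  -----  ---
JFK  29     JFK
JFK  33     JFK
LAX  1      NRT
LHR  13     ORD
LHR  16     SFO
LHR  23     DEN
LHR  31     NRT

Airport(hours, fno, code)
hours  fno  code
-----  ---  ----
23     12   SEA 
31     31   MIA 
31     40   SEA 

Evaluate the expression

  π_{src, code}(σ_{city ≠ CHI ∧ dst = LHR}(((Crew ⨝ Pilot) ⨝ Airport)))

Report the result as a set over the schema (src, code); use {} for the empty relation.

{(DEN, SEA), (NRT, MIA), (NRT, SEA)}

Crew ⋈ Pilot (natural join on dst): {(ATL, JFK, 6170, 29, JFK), (ATL, JFK, 6170, 33, JFK), (BOS, LHR, 6720, 13, ORD), (BOS, LHR, 6720, 16, SFO), (BOS, LHR, 6720, 23, DEN), (BOS, LHR, 6720, 31, NRT), (CHI, LHR, 8180, 13, ORD), (CHI, LHR, 8180, 16, SFO), (CHI, LHR, 8180, 23, DEN), (CHI, LHR, 8180, 31, NRT), (LA, JFK, 8220, 29, JFK), (LA, JFK, 8220, 33, JFK), (MIA, JFK, 9850, 29, JFK), (MIA, JFK, 9850, 33, JFK), (NYC, JFK, 790, 29, JFK), (NYC, JFK, 790, 33, JFK), (SEA, LHR, 2600, 13, ORD), (SEA, LHR, 2600, 16, SFO), (SEA, LHR, 2600, 23, DEN), (SEA, LHR, 2600, 31, NRT), (SEA, LHR, 6700, 13, ORD), (SEA, LHR, 6700, 16, SFO), (SEA, LHR, 6700, 23, DEN), (SEA, LHR, 6700, 31, NRT)}
(Crew ⨝ Pilot) ⋈ Airport (natural join on hours): {(BOS, LHR, 6720, 23, DEN, 12, SEA), (BOS, LHR, 6720, 31, NRT, 31, MIA), (BOS, LHR, 6720, 31, NRT, 40, SEA), (CHI, LHR, 8180, 23, DEN, 12, SEA), (CHI, LHR, 8180, 31, NRT, 31, MIA), (CHI, LHR, 8180, 31, NRT, 40, SEA), (SEA, LHR, 2600, 23, DEN, 12, SEA), (SEA, LHR, 2600, 31, NRT, 31, MIA), (SEA, LHR, 2600, 31, NRT, 40, SEA), (SEA, LHR, 6700, 23, DEN, 12, SEA), (SEA, LHR, 6700, 31, NRT, 31, MIA), (SEA, LHR, 6700, 31, NRT, 40, SEA)}
Apply σ_{city ≠ CHI ∧ dst = LHR}; surviving tuples: {(BOS, LHR, 6720, 23, DEN, 12, SEA), (BOS, LHR, 6720, 31, NRT, 31, MIA), (BOS, LHR, 6720, 31, NRT, 40, SEA), (SEA, LHR, 2600, 23, DEN, 12, SEA), (SEA, LHR, 2600, 31, NRT, 31, MIA), (SEA, LHR, 2600, 31, NRT, 40, SEA), (SEA, LHR, 6700, 23, DEN, 12, SEA), (SEA, LHR, 6700, 31, NRT, 31, MIA), (SEA, LHR, 6700, 31, NRT, 40, SEA)}
π[src, code]: project onto (src, code) (6 duplicate(s) eliminated) → {(DEN, SEA), (NRT, MIA), (NRT, SEA)}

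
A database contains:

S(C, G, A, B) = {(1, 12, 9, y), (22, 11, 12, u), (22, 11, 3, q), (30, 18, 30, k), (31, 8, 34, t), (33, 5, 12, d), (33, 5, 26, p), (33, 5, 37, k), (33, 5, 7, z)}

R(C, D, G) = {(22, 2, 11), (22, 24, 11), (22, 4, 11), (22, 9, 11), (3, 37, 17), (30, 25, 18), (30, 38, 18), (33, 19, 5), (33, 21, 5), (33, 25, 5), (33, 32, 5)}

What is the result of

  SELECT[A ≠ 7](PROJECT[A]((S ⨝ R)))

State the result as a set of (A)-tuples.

{12, 26, 3, 30, 37}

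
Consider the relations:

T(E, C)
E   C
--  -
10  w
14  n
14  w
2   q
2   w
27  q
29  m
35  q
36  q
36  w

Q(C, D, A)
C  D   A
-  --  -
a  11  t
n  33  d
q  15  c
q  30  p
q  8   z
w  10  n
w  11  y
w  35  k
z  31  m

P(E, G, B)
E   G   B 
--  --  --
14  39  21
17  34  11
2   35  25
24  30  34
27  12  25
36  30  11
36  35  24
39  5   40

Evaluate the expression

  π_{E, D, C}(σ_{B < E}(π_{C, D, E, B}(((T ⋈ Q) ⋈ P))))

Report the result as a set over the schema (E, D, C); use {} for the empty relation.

T ⋈ Q (natural join on C): {(10, w, 10, n), (10, w, 11, y), (10, w, 35, k), (14, n, 33, d), (14, w, 10, n), (14, w, 11, y), (14, w, 35, k), (2, q, 15, c), (2, q, 30, p), (2, q, 8, z), (2, w, 10, n), (2, w, 11, y), (2, w, 35, k), (27, q, 15, c), (27, q, 30, p), (27, q, 8, z), (35, q, 15, c), (35, q, 30, p), (35, q, 8, z), (36, q, 15, c), (36, q, 30, p), (36, q, 8, z), (36, w, 10, n), (36, w, 11, y), (36, w, 35, k)}
(T ⋈ Q) ⋈ P (natural join on E): {(14, n, 33, d, 39, 21), (14, w, 10, n, 39, 21), (14, w, 11, y, 39, 21), (14, w, 35, k, 39, 21), (2, q, 15, c, 35, 25), (2, q, 30, p, 35, 25), (2, q, 8, z, 35, 25), (2, w, 10, n, 35, 25), (2, w, 11, y, 35, 25), (2, w, 35, k, 35, 25), (27, q, 15, c, 12, 25), (27, q, 30, p, 12, 25), (27, q, 8, z, 12, 25), (36, q, 15, c, 30, 11), (36, q, 15, c, 35, 24), (36, q, 30, p, 30, 11), (36, q, 30, p, 35, 24), (36, q, 8, z, 30, 11), (36, q, 8, z, 35, 24), (36, w, 10, n, 30, 11), (36, w, 10, n, 35, 24), (36, w, 11, y, 30, 11), (36, w, 11, y, 35, 24), (36, w, 35, k, 30, 11), (36, w, 35, k, 35, 24)}
Keep only column(s) C, D, E, B: {(n, 33, 14, 21), (q, 15, 2, 25), (q, 15, 27, 25), (q, 15, 36, 11), (q, 15, 36, 24), (q, 30, 2, 25), (q, 30, 27, 25), (q, 30, 36, 11), (q, 30, 36, 24), (q, 8, 2, 25), (q, 8, 27, 25), (q, 8, 36, 11), (q, 8, 36, 24), (w, 10, 14, 21), (w, 10, 2, 25), (w, 10, 36, 11), (w, 10, 36, 24), (w, 11, 14, 21), (w, 11, 2, 25), (w, 11, 36, 11), (w, 11, 36, 24), (w, 35, 14, 21), (w, 35, 2, 25), (w, 35, 36, 11), (w, 35, 36, 24)}
Selection B < E: {(q, 15, 27, 25), (q, 15, 36, 11), (q, 15, 36, 24), (q, 30, 27, 25), (q, 30, 36, 11), (q, 30, 36, 24), (q, 8, 27, 25), (q, 8, 36, 11), (q, 8, 36, 24), (w, 10, 36, 11), (w, 10, 36, 24), (w, 11, 36, 11), (w, 11, 36, 24), (w, 35, 36, 11), (w, 35, 36, 24)}
Keep only column(s) E, D, C (6 duplicate(s) eliminated): {(27, 15, q), (27, 30, q), (27, 8, q), (36, 10, w), (36, 11, w), (36, 15, q), (36, 30, q), (36, 35, w), (36, 8, q)}

{(27, 15, q), (27, 30, q), (27, 8, q), (36, 10, w), (36, 11, w), (36, 15, q), (36, 30, q), (36, 35, w), (36, 8, q)}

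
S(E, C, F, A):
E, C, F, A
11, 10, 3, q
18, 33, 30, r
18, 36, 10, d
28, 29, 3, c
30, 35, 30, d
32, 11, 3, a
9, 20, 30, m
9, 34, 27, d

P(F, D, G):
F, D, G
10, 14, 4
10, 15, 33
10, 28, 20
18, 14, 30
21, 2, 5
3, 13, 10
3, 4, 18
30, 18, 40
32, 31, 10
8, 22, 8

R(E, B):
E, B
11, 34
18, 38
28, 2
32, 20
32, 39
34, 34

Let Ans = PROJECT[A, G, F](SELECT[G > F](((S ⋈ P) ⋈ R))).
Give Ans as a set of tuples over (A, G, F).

Joining S and P on F yields {(11, 10, 3, q, 13, 10), (11, 10, 3, q, 4, 18), (18, 33, 30, r, 18, 40), (18, 36, 10, d, 14, 4), (18, 36, 10, d, 15, 33), (18, 36, 10, d, 28, 20), (28, 29, 3, c, 13, 10), (28, 29, 3, c, 4, 18), (30, 35, 30, d, 18, 40), (32, 11, 3, a, 13, 10), (32, 11, 3, a, 4, 18), (9, 20, 30, m, 18, 40)}.
Joining (S ⋈ P) and R on E yields {(11, 10, 3, q, 13, 10, 34), (11, 10, 3, q, 4, 18, 34), (18, 33, 30, r, 18, 40, 38), (18, 36, 10, d, 14, 4, 38), (18, 36, 10, d, 15, 33, 38), (18, 36, 10, d, 28, 20, 38), (28, 29, 3, c, 13, 10, 2), (28, 29, 3, c, 4, 18, 2), (32, 11, 3, a, 13, 10, 20), (32, 11, 3, a, 13, 10, 39), (32, 11, 3, a, 4, 18, 20), (32, 11, 3, a, 4, 18, 39)}.
Selection G > F: {(11, 10, 3, q, 13, 10, 34), (11, 10, 3, q, 4, 18, 34), (18, 33, 30, r, 18, 40, 38), (18, 36, 10, d, 15, 33, 38), (18, 36, 10, d, 28, 20, 38), (28, 29, 3, c, 13, 10, 2), (28, 29, 3, c, 4, 18, 2), (32, 11, 3, a, 13, 10, 20), (32, 11, 3, a, 13, 10, 39), (32, 11, 3, a, 4, 18, 20), (32, 11, 3, a, 4, 18, 39)}
π_{A, G, F} gives {(a, 10, 3), (a, 18, 3), (c, 10, 3), (c, 18, 3), (d, 20, 10), (d, 33, 10), (q, 10, 3), (q, 18, 3), (r, 40, 30)} (2 duplicate(s) eliminated).

{(a, 10, 3), (a, 18, 3), (c, 10, 3), (c, 18, 3), (d, 20, 10), (d, 33, 10), (q, 10, 3), (q, 18, 3), (r, 40, 30)}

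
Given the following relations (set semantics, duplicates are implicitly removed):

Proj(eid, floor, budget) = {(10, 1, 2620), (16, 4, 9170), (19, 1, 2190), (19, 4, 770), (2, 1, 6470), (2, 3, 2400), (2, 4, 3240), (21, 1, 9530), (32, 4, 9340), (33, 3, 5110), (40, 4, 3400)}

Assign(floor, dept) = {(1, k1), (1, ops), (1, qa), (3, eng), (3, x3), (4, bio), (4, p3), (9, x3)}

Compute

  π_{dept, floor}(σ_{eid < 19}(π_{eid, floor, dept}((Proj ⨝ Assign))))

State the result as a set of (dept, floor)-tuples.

{(bio, 4), (eng, 3), (k1, 1), (ops, 1), (p3, 4), (qa, 1), (x3, 3)}

Natural join on floor: {(10, 1, 2620, k1), (10, 1, 2620, ops), (10, 1, 2620, qa), (16, 4, 9170, bio), (16, 4, 9170, p3), (19, 1, 2190, k1), (19, 1, 2190, ops), (19, 1, 2190, qa), (19, 4, 770, bio), (19, 4, 770, p3), (2, 1, 6470, k1), (2, 1, 6470, ops), (2, 1, 6470, qa), (2, 3, 2400, eng), (2, 3, 2400, x3), (2, 4, 3240, bio), (2, 4, 3240, p3), (21, 1, 9530, k1), (21, 1, 9530, ops), (21, 1, 9530, qa), (32, 4, 9340, bio), (32, 4, 9340, p3), (33, 3, 5110, eng), (33, 3, 5110, x3), (40, 4, 3400, bio), (40, 4, 3400, p3)}
π_{eid, floor, dept} gives {(10, 1, k1), (10, 1, ops), (10, 1, qa), (16, 4, bio), (16, 4, p3), (19, 1, k1), (19, 1, ops), (19, 1, qa), (19, 4, bio), (19, 4, p3), (2, 1, k1), (2, 1, ops), (2, 1, qa), (2, 3, eng), (2, 3, x3), (2, 4, bio), (2, 4, p3), (21, 1, k1), (21, 1, ops), (21, 1, qa), (32, 4, bio), (32, 4, p3), (33, 3, eng), (33, 3, x3), (40, 4, bio), (40, 4, p3)}.
σ[eid < 19]: keep tuples satisfying eid < 19 → {(10, 1, k1), (10, 1, ops), (10, 1, qa), (16, 4, bio), (16, 4, p3), (2, 1, k1), (2, 1, ops), (2, 1, qa), (2, 3, eng), (2, 3, x3), (2, 4, bio), (2, 4, p3)}
π_{dept, floor} gives {(bio, 4), (eng, 3), (k1, 1), (ops, 1), (p3, 4), (qa, 1), (x3, 3)} (5 duplicate(s) eliminated).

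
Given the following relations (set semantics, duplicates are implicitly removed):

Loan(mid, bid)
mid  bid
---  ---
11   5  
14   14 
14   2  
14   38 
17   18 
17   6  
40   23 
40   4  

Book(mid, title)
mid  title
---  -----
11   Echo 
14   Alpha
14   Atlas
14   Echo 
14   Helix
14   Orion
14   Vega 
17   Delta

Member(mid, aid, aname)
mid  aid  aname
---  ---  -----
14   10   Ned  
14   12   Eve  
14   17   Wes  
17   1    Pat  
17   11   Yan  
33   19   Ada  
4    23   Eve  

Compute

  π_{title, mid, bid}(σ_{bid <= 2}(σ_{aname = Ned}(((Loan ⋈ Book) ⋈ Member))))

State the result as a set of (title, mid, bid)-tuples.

Natural join on mid: {(11, 5, Echo), (14, 14, Alpha), (14, 14, Atlas), (14, 14, Echo), (14, 14, Helix), (14, 14, Orion), (14, 14, Vega), (14, 2, Alpha), (14, 2, Atlas), (14, 2, Echo), (14, 2, Helix), (14, 2, Orion), (14, 2, Vega), (14, 38, Alpha), (14, 38, Atlas), (14, 38, Echo), (14, 38, Helix), (14, 38, Orion), (14, 38, Vega), (17, 18, Delta), (17, 6, Delta)}
Natural join on mid: {(14, 14, Alpha, 10, Ned), (14, 14, Alpha, 12, Eve), (14, 14, Alpha, 17, Wes), (14, 14, Atlas, 10, Ned), (14, 14, Atlas, 12, Eve), (14, 14, Atlas, 17, Wes), (14, 14, Echo, 10, Ned), (14, 14, Echo, 12, Eve), (14, 14, Echo, 17, Wes), (14, 14, Helix, 10, Ned), (14, 14, Helix, 12, Eve), (14, 14, Helix, 17, Wes), (14, 14, Orion, 10, Ned), (14, 14, Orion, 12, Eve), (14, 14, Orion, 17, Wes), (14, 14, Vega, 10, Ned), (14, 14, Vega, 12, Eve), (14, 14, Vega, 17, Wes), (14, 2, Alpha, 10, Ned), (14, 2, Alpha, 12, Eve), (14, 2, Alpha, 17, Wes), (14, 2, Atlas, 10, Ned), (14, 2, Atlas, 12, Eve), (14, 2, Atlas, 17, Wes), (14, 2, Echo, 10, Ned), (14, 2, Echo, 12, Eve), (14, 2, Echo, 17, Wes), (14, 2, Helix, 10, Ned), (14, 2, Helix, 12, Eve), (14, 2, Helix, 17, Wes), (14, 2, Orion, 10, Ned), (14, 2, Orion, 12, Eve), (14, 2, Orion, 17, Wes), (14, 2, Vega, 10, Ned), (14, 2, Vega, 12, Eve), (14, 2, Vega, 17, Wes), (14, 38, Alpha, 10, Ned), (14, 38, Alpha, 12, Eve), (14, 38, Alpha, 17, Wes), (14, 38, Atlas, 10, Ned), (14, 38, Atlas, 12, Eve), (14, 38, Atlas, 17, Wes), (14, 38, Echo, 10, Ned), (14, 38, Echo, 12, Eve), (14, 38, Echo, 17, Wes), (14, 38, Helix, 10, Ned), (14, 38, Helix, 12, Eve), (14, 38, Helix, 17, Wes), (14, 38, Orion, 10, Ned), (14, 38, Orion, 12, Eve), (14, 38, Orion, 17, Wes), (14, 38, Vega, 10, Ned), (14, 38, Vega, 12, Eve), (14, 38, Vega, 17, Wes), (17, 18, Delta, 1, Pat), (17, 18, Delta, 11, Yan), (17, 6, Delta, 1, Pat), (17, 6, Delta, 11, Yan)}
Selection aname = Ned: {(14, 14, Alpha, 10, Ned), (14, 14, Atlas, 10, Ned), (14, 14, Echo, 10, Ned), (14, 14, Helix, 10, Ned), (14, 14, Orion, 10, Ned), (14, 14, Vega, 10, Ned), (14, 2, Alpha, 10, Ned), (14, 2, Atlas, 10, Ned), (14, 2, Echo, 10, Ned), (14, 2, Helix, 10, Ned), (14, 2, Orion, 10, Ned), (14, 2, Vega, 10, Ned), (14, 38, Alpha, 10, Ned), (14, 38, Atlas, 10, Ned), (14, 38, Echo, 10, Ned), (14, 38, Helix, 10, Ned), (14, 38, Orion, 10, Ned), (14, 38, Vega, 10, Ned)}
Selection bid <= 2: {(14, 2, Alpha, 10, Ned), (14, 2, Atlas, 10, Ned), (14, 2, Echo, 10, Ned), (14, 2, Helix, 10, Ned), (14, 2, Orion, 10, Ned), (14, 2, Vega, 10, Ned)}
π_{title, mid, bid} gives {(Alpha, 14, 2), (Atlas, 14, 2), (Echo, 14, 2), (Helix, 14, 2), (Orion, 14, 2), (Vega, 14, 2)}.

{(Alpha, 14, 2), (Atlas, 14, 2), (Echo, 14, 2), (Helix, 14, 2), (Orion, 14, 2), (Vega, 14, 2)}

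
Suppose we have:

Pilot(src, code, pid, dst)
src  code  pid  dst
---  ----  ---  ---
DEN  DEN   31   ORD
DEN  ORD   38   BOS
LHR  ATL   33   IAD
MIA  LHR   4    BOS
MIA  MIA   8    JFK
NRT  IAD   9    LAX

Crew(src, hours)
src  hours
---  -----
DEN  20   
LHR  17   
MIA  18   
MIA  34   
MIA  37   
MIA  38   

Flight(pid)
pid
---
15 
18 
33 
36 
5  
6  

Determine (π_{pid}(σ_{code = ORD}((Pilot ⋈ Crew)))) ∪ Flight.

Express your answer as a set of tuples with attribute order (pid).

Joining Pilot and Crew on src yields {(DEN, DEN, 31, ORD, 20), (DEN, ORD, 38, BOS, 20), (LHR, ATL, 33, IAD, 17), (MIA, LHR, 4, BOS, 18), (MIA, LHR, 4, BOS, 34), (MIA, LHR, 4, BOS, 37), (MIA, LHR, 4, BOS, 38), (MIA, MIA, 8, JFK, 18), (MIA, MIA, 8, JFK, 34), (MIA, MIA, 8, JFK, 37), (MIA, MIA, 8, JFK, 38)}.
σ[code = ORD]: keep tuples satisfying code = ORD → {(DEN, ORD, 38, BOS, 20)}
Projecting to pid: {38}
Taking the union: {15, 18, 33, 36, 38, 5, 6}

{15, 18, 33, 36, 38, 5, 6}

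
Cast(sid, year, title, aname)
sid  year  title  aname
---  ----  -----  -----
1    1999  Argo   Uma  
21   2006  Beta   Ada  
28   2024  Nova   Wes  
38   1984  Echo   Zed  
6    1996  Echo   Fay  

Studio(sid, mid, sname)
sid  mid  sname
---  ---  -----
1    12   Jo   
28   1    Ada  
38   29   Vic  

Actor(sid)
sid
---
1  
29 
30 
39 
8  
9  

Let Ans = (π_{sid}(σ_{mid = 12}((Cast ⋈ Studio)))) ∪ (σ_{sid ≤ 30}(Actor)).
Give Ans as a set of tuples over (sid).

{1, 29, 30, 8, 9}

Cast ⋈ Studio (natural join on sid): {(1, 1999, Argo, Uma, 12, Jo), (28, 2024, Nova, Wes, 1, Ada), (38, 1984, Echo, Zed, 29, Vic)}
Apply σ_{mid = 12}; surviving tuples: {(1, 1999, Argo, Uma, 12, Jo)}
π[sid]: project onto (sid) → {1}
Apply σ_{sid ≤ 30}; surviving tuples: {1, 29, 30, 8, 9}
Taking the union: {1, 29, 30, 8, 9}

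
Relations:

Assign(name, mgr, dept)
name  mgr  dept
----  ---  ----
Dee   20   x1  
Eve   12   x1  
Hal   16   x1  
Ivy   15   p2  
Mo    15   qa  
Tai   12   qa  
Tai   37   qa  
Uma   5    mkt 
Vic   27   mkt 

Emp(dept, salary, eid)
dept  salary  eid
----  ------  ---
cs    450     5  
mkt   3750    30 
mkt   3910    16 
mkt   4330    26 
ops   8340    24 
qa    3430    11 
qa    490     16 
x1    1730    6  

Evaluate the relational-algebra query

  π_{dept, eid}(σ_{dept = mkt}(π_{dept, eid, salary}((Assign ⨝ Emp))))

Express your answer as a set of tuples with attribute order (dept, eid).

{(mkt, 16), (mkt, 26), (mkt, 30)}

Natural join on dept: {(Dee, 20, x1, 1730, 6), (Eve, 12, x1, 1730, 6), (Hal, 16, x1, 1730, 6), (Mo, 15, qa, 3430, 11), (Mo, 15, qa, 490, 16), (Tai, 12, qa, 3430, 11), (Tai, 12, qa, 490, 16), (Tai, 37, qa, 3430, 11), (Tai, 37, qa, 490, 16), (Uma, 5, mkt, 3750, 30), (Uma, 5, mkt, 3910, 16), (Uma, 5, mkt, 4330, 26), (Vic, 27, mkt, 3750, 30), (Vic, 27, mkt, 3910, 16), (Vic, 27, mkt, 4330, 26)}
Keep only column(s) dept, eid, salary (9 duplicate(s) eliminated): {(mkt, 16, 3910), (mkt, 26, 4330), (mkt, 30, 3750), (qa, 11, 3430), (qa, 16, 490), (x1, 6, 1730)}
Filtering on dept = mkt leaves {(mkt, 16, 3910), (mkt, 26, 4330), (mkt, 30, 3750)}.
Keep only column(s) dept, eid: {(mkt, 16), (mkt, 26), (mkt, 30)}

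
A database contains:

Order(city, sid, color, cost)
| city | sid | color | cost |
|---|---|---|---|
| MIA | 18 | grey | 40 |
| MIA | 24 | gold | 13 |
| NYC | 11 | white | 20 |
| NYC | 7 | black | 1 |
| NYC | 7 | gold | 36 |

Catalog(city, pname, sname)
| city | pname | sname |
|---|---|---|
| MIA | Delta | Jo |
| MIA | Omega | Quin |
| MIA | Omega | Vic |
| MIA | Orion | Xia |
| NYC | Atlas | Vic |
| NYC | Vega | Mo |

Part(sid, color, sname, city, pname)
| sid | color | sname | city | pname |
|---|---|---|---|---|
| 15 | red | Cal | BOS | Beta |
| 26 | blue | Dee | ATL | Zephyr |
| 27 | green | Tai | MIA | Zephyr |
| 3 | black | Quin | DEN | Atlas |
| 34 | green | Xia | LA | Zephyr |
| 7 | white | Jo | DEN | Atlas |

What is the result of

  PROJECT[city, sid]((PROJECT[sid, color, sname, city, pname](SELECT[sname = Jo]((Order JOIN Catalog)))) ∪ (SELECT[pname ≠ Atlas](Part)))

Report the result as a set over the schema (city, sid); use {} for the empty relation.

Natural join on city: {(MIA, 18, grey, 40, Delta, Jo), (MIA, 18, grey, 40, Omega, Quin), (MIA, 18, grey, 40, Omega, Vic), (MIA, 18, grey, 40, Orion, Xia), (MIA, 24, gold, 13, Delta, Jo), (MIA, 24, gold, 13, Omega, Quin), (MIA, 24, gold, 13, Omega, Vic), (MIA, 24, gold, 13, Orion, Xia), (NYC, 11, white, 20, Atlas, Vic), (NYC, 11, white, 20, Vega, Mo), (NYC, 7, black, 1, Atlas, Vic), (NYC, 7, black, 1, Vega, Mo), (NYC, 7, gold, 36, Atlas, Vic), (NYC, 7, gold, 36, Vega, Mo)}
Apply σ_{sname = Jo}; surviving tuples: {(MIA, 18, grey, 40, Delta, Jo), (MIA, 24, gold, 13, Delta, Jo)}
Keep only column(s) sid, color, sname, city, pname: {(18, grey, Jo, MIA, Delta), (24, gold, Jo, MIA, Delta)}
Apply σ_{pname ≠ Atlas}; surviving tuples: {(15, red, Cal, BOS, Beta), (26, blue, Dee, ATL, Zephyr), (27, green, Tai, MIA, Zephyr), (34, green, Xia, LA, Zephyr)}
Taking the union: {(15, red, Cal, BOS, Beta), (18, grey, Jo, MIA, Delta), (24, gold, Jo, MIA, Delta), (26, blue, Dee, ATL, Zephyr), (27, green, Tai, MIA, Zephyr), (34, green, Xia, LA, Zephyr)}
Keep only column(s) city, sid: {(ATL, 26), (BOS, 15), (LA, 34), (MIA, 18), (MIA, 24), (MIA, 27)}

{(ATL, 26), (BOS, 15), (LA, 34), (MIA, 18), (MIA, 24), (MIA, 27)}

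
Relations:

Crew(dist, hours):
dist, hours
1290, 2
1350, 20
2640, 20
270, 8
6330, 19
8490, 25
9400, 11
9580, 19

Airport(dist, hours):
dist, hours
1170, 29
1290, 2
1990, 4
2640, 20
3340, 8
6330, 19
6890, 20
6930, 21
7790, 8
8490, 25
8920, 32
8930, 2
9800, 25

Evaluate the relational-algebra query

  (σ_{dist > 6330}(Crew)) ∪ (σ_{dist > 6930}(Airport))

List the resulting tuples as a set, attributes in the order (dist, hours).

{(7790, 8), (8490, 25), (8920, 32), (8930, 2), (9400, 11), (9580, 19), (9800, 25)}

Selection dist > 6330: {(8490, 25), (9400, 11), (9580, 19)}
Selection dist > 6930: {(7790, 8), (8490, 25), (8920, 32), (8930, 2), (9800, 25)}
Set union of the two operands is {(7790, 8), (8490, 25), (8920, 32), (8930, 2), (9400, 11), (9580, 19), (9800, 25)}.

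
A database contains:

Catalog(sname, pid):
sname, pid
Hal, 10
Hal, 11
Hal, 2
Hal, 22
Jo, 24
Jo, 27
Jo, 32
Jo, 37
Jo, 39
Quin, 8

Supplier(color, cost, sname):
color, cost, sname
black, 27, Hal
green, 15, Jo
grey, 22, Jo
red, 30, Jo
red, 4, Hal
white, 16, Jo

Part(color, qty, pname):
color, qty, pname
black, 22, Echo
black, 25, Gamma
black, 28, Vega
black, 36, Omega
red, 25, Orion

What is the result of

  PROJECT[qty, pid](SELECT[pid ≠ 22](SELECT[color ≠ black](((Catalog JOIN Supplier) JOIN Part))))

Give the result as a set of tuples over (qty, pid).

Joining Catalog and Supplier on sname yields {(Hal, 10, black, 27), (Hal, 10, red, 4), (Hal, 11, black, 27), (Hal, 11, red, 4), (Hal, 2, black, 27), (Hal, 2, red, 4), (Hal, 22, black, 27), (Hal, 22, red, 4), (Jo, 24, green, 15), (Jo, 24, grey, 22), (Jo, 24, red, 30), (Jo, 24, white, 16), (Jo, 27, green, 15), (Jo, 27, grey, 22), (Jo, 27, red, 30), (Jo, 27, white, 16), (Jo, 32, green, 15), (Jo, 32, grey, 22), (Jo, 32, red, 30), (Jo, 32, white, 16), (Jo, 37, green, 15), (Jo, 37, grey, 22), (Jo, 37, red, 30), (Jo, 37, white, 16), (Jo, 39, green, 15), (Jo, 39, grey, 22), (Jo, 39, red, 30), (Jo, 39, white, 16)}.
Joining (Catalog JOIN Supplier) and Part on color yields {(Hal, 10, black, 27, 22, Echo), (Hal, 10, black, 27, 25, Gamma), (Hal, 10, black, 27, 28, Vega), (Hal, 10, black, 27, 36, Omega), (Hal, 10, red, 4, 25, Orion), (Hal, 11, black, 27, 22, Echo), (Hal, 11, black, 27, 25, Gamma), (Hal, 11, black, 27, 28, Vega), (Hal, 11, black, 27, 36, Omega), (Hal, 11, red, 4, 25, Orion), (Hal, 2, black, 27, 22, Echo), (Hal, 2, black, 27, 25, Gamma), (Hal, 2, black, 27, 28, Vega), (Hal, 2, black, 27, 36, Omega), (Hal, 2, red, 4, 25, Orion), (Hal, 22, black, 27, 22, Echo), (Hal, 22, black, 27, 25, Gamma), (Hal, 22, black, 27, 28, Vega), (Hal, 22, black, 27, 36, Omega), (Hal, 22, red, 4, 25, Orion), (Jo, 24, red, 30, 25, Orion), (Jo, 27, red, 30, 25, Orion), (Jo, 32, red, 30, 25, Orion), (Jo, 37, red, 30, 25, Orion), (Jo, 39, red, 30, 25, Orion)}.
Selection color ≠ black: {(Hal, 10, red, 4, 25, Orion), (Hal, 11, red, 4, 25, Orion), (Hal, 2, red, 4, 25, Orion), (Hal, 22, red, 4, 25, Orion), (Jo, 24, red, 30, 25, Orion), (Jo, 27, red, 30, 25, Orion), (Jo, 32, red, 30, 25, Orion), (Jo, 37, red, 30, 25, Orion), (Jo, 39, red, 30, 25, Orion)}
Selection pid ≠ 22: {(Hal, 10, red, 4, 25, Orion), (Hal, 11, red, 4, 25, Orion), (Hal, 2, red, 4, 25, Orion), (Jo, 24, red, 30, 25, Orion), (Jo, 27, red, 30, 25, Orion), (Jo, 32, red, 30, 25, Orion), (Jo, 37, red, 30, 25, Orion), (Jo, 39, red, 30, 25, Orion)}
π_{qty, pid} gives {(25, 10), (25, 11), (25, 2), (25, 24), (25, 27), (25, 32), (25, 37), (25, 39)}.

{(25, 10), (25, 11), (25, 2), (25, 24), (25, 27), (25, 32), (25, 37), (25, 39)}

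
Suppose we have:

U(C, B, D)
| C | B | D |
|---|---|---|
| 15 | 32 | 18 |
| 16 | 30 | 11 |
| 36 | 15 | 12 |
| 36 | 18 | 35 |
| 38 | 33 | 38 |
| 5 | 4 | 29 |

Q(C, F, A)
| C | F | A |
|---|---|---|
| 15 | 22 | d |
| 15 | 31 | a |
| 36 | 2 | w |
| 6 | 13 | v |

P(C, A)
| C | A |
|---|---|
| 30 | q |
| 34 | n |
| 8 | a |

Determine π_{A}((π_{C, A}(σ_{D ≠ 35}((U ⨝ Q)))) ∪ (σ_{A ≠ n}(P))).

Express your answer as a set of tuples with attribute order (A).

Joining U and Q on C yields {(15, 32, 18, 22, d), (15, 32, 18, 31, a), (36, 15, 12, 2, w), (36, 18, 35, 2, w)}.
Apply σ_{D ≠ 35}; surviving tuples: {(15, 32, 18, 22, d), (15, 32, 18, 31, a), (36, 15, 12, 2, w)}
Projecting to C, A: {(15, a), (15, d), (36, w)}
Apply σ_{A ≠ n}; surviving tuples: {(30, q), (8, a)}
Union: {(15, a), (15, d), (36, w)} with {(30, q), (8, a)} → {(15, a), (15, d), (30, q), (36, w), (8, a)}
Projecting to A (1 duplicate(s) eliminated): {a, d, q, w}

{a, d, q, w}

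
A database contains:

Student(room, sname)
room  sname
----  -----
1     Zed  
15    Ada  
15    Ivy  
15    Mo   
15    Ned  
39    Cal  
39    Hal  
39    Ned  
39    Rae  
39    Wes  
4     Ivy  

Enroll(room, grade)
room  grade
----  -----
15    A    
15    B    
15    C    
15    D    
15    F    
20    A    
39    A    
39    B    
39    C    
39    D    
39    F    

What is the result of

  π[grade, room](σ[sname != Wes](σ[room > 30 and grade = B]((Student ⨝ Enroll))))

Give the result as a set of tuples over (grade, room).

{(B, 39)}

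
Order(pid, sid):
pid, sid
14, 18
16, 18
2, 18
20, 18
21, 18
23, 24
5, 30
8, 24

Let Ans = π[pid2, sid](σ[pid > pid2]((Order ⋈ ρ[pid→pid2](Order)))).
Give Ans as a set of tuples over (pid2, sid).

{(14, 18), (16, 18), (2, 18), (20, 18), (8, 24)}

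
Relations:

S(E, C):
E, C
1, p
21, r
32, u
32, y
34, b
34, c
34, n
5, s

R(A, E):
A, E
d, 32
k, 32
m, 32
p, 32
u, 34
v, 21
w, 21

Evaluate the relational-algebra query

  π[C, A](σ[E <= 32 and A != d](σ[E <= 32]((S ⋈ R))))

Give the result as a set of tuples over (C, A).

Natural join on E: {(21, r, v), (21, r, w), (32, u, d), (32, u, k), (32, u, m), (32, u, p), (32, y, d), (32, y, k), (32, y, m), (32, y, p), (34, b, u), (34, c, u), (34, n, u)}
Apply σ_{E <= 32}; surviving tuples: {(21, r, v), (21, r, w), (32, u, d), (32, u, k), (32, u, m), (32, u, p), (32, y, d), (32, y, k), (32, y, m), (32, y, p)}
Apply σ_{E <= 32 and A != d}; surviving tuples: {(21, r, v), (21, r, w), (32, u, k), (32, u, m), (32, u, p), (32, y, k), (32, y, m), (32, y, p)}
Keep only column(s) C, A: {(r, v), (r, w), (u, k), (u, m), (u, p), (y, k), (y, m), (y, p)}

{(r, v), (r, w), (u, k), (u, m), (u, p), (y, k), (y, m), (y, p)}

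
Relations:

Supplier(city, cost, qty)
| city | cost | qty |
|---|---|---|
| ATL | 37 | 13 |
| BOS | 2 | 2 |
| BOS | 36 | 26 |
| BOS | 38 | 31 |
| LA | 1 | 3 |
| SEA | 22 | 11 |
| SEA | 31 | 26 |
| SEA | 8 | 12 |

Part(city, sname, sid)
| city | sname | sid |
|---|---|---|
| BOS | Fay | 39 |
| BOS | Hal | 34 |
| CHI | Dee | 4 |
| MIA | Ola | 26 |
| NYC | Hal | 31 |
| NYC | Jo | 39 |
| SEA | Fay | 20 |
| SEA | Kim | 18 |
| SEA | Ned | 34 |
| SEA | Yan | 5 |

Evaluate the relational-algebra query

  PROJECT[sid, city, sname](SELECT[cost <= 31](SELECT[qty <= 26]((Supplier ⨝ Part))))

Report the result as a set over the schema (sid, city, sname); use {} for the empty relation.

{(18, SEA, Kim), (20, SEA, Fay), (34, BOS, Hal), (34, SEA, Ned), (39, BOS, Fay), (5, SEA, Yan)}

Joining Supplier and Part on city yields {(BOS, 2, 2, Fay, 39), (BOS, 2, 2, Hal, 34), (BOS, 36, 26, Fay, 39), (BOS, 36, 26, Hal, 34), (BOS, 38, 31, Fay, 39), (BOS, 38, 31, Hal, 34), (SEA, 22, 11, Fay, 20), (SEA, 22, 11, Kim, 18), (SEA, 22, 11, Ned, 34), (SEA, 22, 11, Yan, 5), (SEA, 31, 26, Fay, 20), (SEA, 31, 26, Kim, 18), (SEA, 31, 26, Ned, 34), (SEA, 31, 26, Yan, 5), (SEA, 8, 12, Fay, 20), (SEA, 8, 12, Kim, 18), (SEA, 8, 12, Ned, 34), (SEA, 8, 12, Yan, 5)}.
σ[qty <= 26]: keep tuples satisfying qty <= 26 → {(BOS, 2, 2, Fay, 39), (BOS, 2, 2, Hal, 34), (BOS, 36, 26, Fay, 39), (BOS, 36, 26, Hal, 34), (SEA, 22, 11, Fay, 20), (SEA, 22, 11, Kim, 18), (SEA, 22, 11, Ned, 34), (SEA, 22, 11, Yan, 5), (SEA, 31, 26, Fay, 20), (SEA, 31, 26, Kim, 18), (SEA, 31, 26, Ned, 34), (SEA, 31, 26, Yan, 5), (SEA, 8, 12, Fay, 20), (SEA, 8, 12, Kim, 18), (SEA, 8, 12, Ned, 34), (SEA, 8, 12, Yan, 5)}
σ[cost <= 31]: keep tuples satisfying cost <= 31 → {(BOS, 2, 2, Fay, 39), (BOS, 2, 2, Hal, 34), (SEA, 22, 11, Fay, 20), (SEA, 22, 11, Kim, 18), (SEA, 22, 11, Ned, 34), (SEA, 22, 11, Yan, 5), (SEA, 31, 26, Fay, 20), (SEA, 31, 26, Kim, 18), (SEA, 31, 26, Ned, 34), (SEA, 31, 26, Yan, 5), (SEA, 8, 12, Fay, 20), (SEA, 8, 12, Kim, 18), (SEA, 8, 12, Ned, 34), (SEA, 8, 12, Yan, 5)}
Keep only column(s) sid, city, sname (8 duplicate(s) eliminated): {(18, SEA, Kim), (20, SEA, Fay), (34, BOS, Hal), (34, SEA, Ned), (39, BOS, Fay), (5, SEA, Yan)}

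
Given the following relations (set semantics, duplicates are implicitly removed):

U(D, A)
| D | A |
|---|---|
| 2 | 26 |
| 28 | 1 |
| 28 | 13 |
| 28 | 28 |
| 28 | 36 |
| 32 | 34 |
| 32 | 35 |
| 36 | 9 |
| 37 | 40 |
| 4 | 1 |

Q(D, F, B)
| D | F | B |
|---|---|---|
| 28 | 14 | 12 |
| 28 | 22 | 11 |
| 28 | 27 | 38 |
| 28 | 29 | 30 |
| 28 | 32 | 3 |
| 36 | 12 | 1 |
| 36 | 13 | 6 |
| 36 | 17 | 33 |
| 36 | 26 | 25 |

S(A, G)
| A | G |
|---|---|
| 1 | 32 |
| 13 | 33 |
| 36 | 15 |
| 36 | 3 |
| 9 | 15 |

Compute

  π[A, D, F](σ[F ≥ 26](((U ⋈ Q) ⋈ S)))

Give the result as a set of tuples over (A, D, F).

U ⋈ Q (natural join on D): {(28, 1, 14, 12), (28, 1, 22, 11), (28, 1, 27, 38), (28, 1, 29, 30), (28, 1, 32, 3), (28, 13, 14, 12), (28, 13, 22, 11), (28, 13, 27, 38), (28, 13, 29, 30), (28, 13, 32, 3), (28, 28, 14, 12), (28, 28, 22, 11), (28, 28, 27, 38), (28, 28, 29, 30), (28, 28, 32, 3), (28, 36, 14, 12), (28, 36, 22, 11), (28, 36, 27, 38), (28, 36, 29, 30), (28, 36, 32, 3), (36, 9, 12, 1), (36, 9, 13, 6), (36, 9, 17, 33), (36, 9, 26, 25)}
(U ⋈ Q) ⋈ S (natural join on A): {(28, 1, 14, 12, 32), (28, 1, 22, 11, 32), (28, 1, 27, 38, 32), (28, 1, 29, 30, 32), (28, 1, 32, 3, 32), (28, 13, 14, 12, 33), (28, 13, 22, 11, 33), (28, 13, 27, 38, 33), (28, 13, 29, 30, 33), (28, 13, 32, 3, 33), (28, 36, 14, 12, 15), (28, 36, 14, 12, 3), (28, 36, 22, 11, 15), (28, 36, 22, 11, 3), (28, 36, 27, 38, 15), (28, 36, 27, 38, 3), (28, 36, 29, 30, 15), (28, 36, 29, 30, 3), (28, 36, 32, 3, 15), (28, 36, 32, 3, 3), (36, 9, 12, 1, 15), (36, 9, 13, 6, 15), (36, 9, 17, 33, 15), (36, 9, 26, 25, 15)}
σ[F ≥ 26]: keep tuples satisfying F ≥ 26 → {(28, 1, 27, 38, 32), (28, 1, 29, 30, 32), (28, 1, 32, 3, 32), (28, 13, 27, 38, 33), (28, 13, 29, 30, 33), (28, 13, 32, 3, 33), (28, 36, 27, 38, 15), (28, 36, 27, 38, 3), (28, 36, 29, 30, 15), (28, 36, 29, 30, 3), (28, 36, 32, 3, 15), (28, 36, 32, 3, 3), (36, 9, 26, 25, 15)}
π_{A, D, F} gives {(1, 28, 27), (1, 28, 29), (1, 28, 32), (13, 28, 27), (13, 28, 29), (13, 28, 32), (36, 28, 27), (36, 28, 29), (36, 28, 32), (9, 36, 26)} (3 duplicate(s) eliminated).

{(1, 28, 27), (1, 28, 29), (1, 28, 32), (13, 28, 27), (13, 28, 29), (13, 28, 32), (36, 28, 27), (36, 28, 29), (36, 28, 32), (9, 36, 26)}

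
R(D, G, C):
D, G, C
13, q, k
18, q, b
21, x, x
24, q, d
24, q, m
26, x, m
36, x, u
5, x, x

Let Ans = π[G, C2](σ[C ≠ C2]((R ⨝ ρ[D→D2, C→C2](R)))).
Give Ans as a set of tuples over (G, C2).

ρ[D→D2, C→C2]: schema becomes (D2, G, C2); tuples unchanged.
Natural join on G: {(13, q, k, 13, k), (13, q, k, 18, b), (13, q, k, 24, d), (13, q, k, 24, m), (18, q, b, 13, k), (18, q, b, 18, b), (18, q, b, 24, d), (18, q, b, 24, m), (21, x, x, 21, x), (21, x, x, 26, m), (21, x, x, 36, u), (21, x, x, 5, x), (24, q, d, 13, k), (24, q, d, 18, b), (24, q, d, 24, d), (24, q, d, 24, m), (24, q, m, 13, k), (24, q, m, 18, b), (24, q, m, 24, d), (24, q, m, 24, m), (26, x, m, 21, x), (26, x, m, 26, m), (26, x, m, 36, u), (26, x, m, 5, x), (36, x, u, 21, x), (36, x, u, 26, m), (36, x, u, 36, u), (36, x, u, 5, x), (5, x, x, 21, x), (5, x, x, 26, m), (5, x, x, 36, u), (5, x, x, 5, x)}
Filtering on C ≠ C2 leaves {(13, q, k, 18, b), (13, q, k, 24, d), (13, q, k, 24, m), (18, q, b, 13, k), (18, q, b, 24, d), (18, q, b, 24, m), (21, x, x, 26, m), (21, x, x, 36, u), (24, q, d, 13, k), (24, q, d, 18, b), (24, q, d, 24, m), (24, q, m, 13, k), (24, q, m, 18, b), (24, q, m, 24, d), (26, x, m, 21, x), (26, x, m, 36, u), (26, x, m, 5, x), (36, x, u, 21, x), (36, x, u, 26, m), (36, x, u, 5, x), (5, x, x, 26, m), (5, x, x, 36, u)}.
π[G, C2]: project onto (G, C2) (15 duplicate(s) eliminated) → {(q, b), (q, d), (q, k), (q, m), (x, m), (x, u), (x, x)}

{(q, b), (q, d), (q, k), (q, m), (x, m), (x, u), (x, x)}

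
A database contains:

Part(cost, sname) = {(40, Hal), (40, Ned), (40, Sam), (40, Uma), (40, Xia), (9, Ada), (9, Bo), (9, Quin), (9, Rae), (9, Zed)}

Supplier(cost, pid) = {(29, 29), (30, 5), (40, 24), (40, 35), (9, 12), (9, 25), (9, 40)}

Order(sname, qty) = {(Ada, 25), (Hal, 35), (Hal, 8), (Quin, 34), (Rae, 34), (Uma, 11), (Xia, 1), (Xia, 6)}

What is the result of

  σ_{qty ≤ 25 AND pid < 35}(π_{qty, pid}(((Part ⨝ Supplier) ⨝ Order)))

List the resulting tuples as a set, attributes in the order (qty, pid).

{(1, 24), (11, 24), (25, 12), (25, 25), (6, 24), (8, 24)}

Part ⋈ Supplier (natural join on cost): {(40, Hal, 24), (40, Hal, 35), (40, Ned, 24), (40, Ned, 35), (40, Sam, 24), (40, Sam, 35), (40, Uma, 24), (40, Uma, 35), (40, Xia, 24), (40, Xia, 35), (9, Ada, 12), (9, Ada, 25), (9, Ada, 40), (9, Bo, 12), (9, Bo, 25), (9, Bo, 40), (9, Quin, 12), (9, Quin, 25), (9, Quin, 40), (9, Rae, 12), (9, Rae, 25), (9, Rae, 40), (9, Zed, 12), (9, Zed, 25), (9, Zed, 40)}
(Part ⨝ Supplier) ⋈ Order (natural join on sname): {(40, Hal, 24, 35), (40, Hal, 24, 8), (40, Hal, 35, 35), (40, Hal, 35, 8), (40, Uma, 24, 11), (40, Uma, 35, 11), (40, Xia, 24, 1), (40, Xia, 24, 6), (40, Xia, 35, 1), (40, Xia, 35, 6), (9, Ada, 12, 25), (9, Ada, 25, 25), (9, Ada, 40, 25), (9, Quin, 12, 34), (9, Quin, 25, 34), (9, Quin, 40, 34), (9, Rae, 12, 34), (9, Rae, 25, 34), (9, Rae, 40, 34)}
Projecting to qty, pid (3 duplicate(s) eliminated): {(1, 24), (1, 35), (11, 24), (11, 35), (25, 12), (25, 25), (25, 40), (34, 12), (34, 25), (34, 40), (35, 24), (35, 35), (6, 24), (6, 35), (8, 24), (8, 35)}
Apply σ_{qty ≤ 25 AND pid < 35}; surviving tuples: {(1, 24), (11, 24), (25, 12), (25, 25), (6, 24), (8, 24)}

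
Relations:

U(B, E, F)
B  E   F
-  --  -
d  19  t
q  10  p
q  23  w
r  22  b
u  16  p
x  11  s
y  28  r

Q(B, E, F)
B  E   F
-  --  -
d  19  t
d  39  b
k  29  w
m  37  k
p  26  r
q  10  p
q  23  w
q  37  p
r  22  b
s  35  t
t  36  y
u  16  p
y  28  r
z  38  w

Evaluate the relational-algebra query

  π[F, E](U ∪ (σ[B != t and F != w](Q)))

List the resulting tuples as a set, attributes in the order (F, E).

{(b, 22), (b, 39), (k, 37), (p, 10), (p, 16), (p, 37), (r, 26), (r, 28), (s, 11), (t, 19), (t, 35), (w, 23)}

Filtering on B != t and F != w leaves {(d, 19, t), (d, 39, b), (m, 37, k), (p, 26, r), (q, 10, p), (q, 37, p), (r, 22, b), (s, 35, t), (u, 16, p), (y, 28, r)}.
Taking the union: {(d, 19, t), (d, 39, b), (m, 37, k), (p, 26, r), (q, 10, p), (q, 23, w), (q, 37, p), (r, 22, b), (s, 35, t), (u, 16, p), (x, 11, s), (y, 28, r)}
Keep only column(s) F, E: {(b, 22), (b, 39), (k, 37), (p, 10), (p, 16), (p, 37), (r, 26), (r, 28), (s, 11), (t, 19), (t, 35), (w, 23)}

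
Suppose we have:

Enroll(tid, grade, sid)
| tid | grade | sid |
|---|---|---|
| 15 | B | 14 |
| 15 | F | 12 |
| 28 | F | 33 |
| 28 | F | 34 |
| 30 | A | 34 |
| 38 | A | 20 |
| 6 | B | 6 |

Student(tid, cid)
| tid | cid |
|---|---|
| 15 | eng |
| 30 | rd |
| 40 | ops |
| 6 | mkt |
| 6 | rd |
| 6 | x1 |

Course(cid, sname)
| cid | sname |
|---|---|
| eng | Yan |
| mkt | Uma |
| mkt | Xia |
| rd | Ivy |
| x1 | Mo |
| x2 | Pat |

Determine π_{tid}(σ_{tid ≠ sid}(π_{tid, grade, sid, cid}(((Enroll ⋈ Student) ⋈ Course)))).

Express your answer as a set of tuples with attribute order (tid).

{15, 30}

Enroll ⋈ Student (natural join on tid): {(15, B, 14, eng), (15, F, 12, eng), (30, A, 34, rd), (6, B, 6, mkt), (6, B, 6, rd), (6, B, 6, x1)}
(Enroll ⋈ Student) ⋈ Course (natural join on cid): {(15, B, 14, eng, Yan), (15, F, 12, eng, Yan), (30, A, 34, rd, Ivy), (6, B, 6, mkt, Uma), (6, B, 6, mkt, Xia), (6, B, 6, rd, Ivy), (6, B, 6, x1, Mo)}
Projecting to tid, grade, sid, cid (1 duplicate(s) eliminated): {(15, B, 14, eng), (15, F, 12, eng), (30, A, 34, rd), (6, B, 6, mkt), (6, B, 6, rd), (6, B, 6, x1)}
Apply σ_{tid ≠ sid}; surviving tuples: {(15, B, 14, eng), (15, F, 12, eng), (30, A, 34, rd)}
Projecting to tid (1 duplicate(s) eliminated): {15, 30}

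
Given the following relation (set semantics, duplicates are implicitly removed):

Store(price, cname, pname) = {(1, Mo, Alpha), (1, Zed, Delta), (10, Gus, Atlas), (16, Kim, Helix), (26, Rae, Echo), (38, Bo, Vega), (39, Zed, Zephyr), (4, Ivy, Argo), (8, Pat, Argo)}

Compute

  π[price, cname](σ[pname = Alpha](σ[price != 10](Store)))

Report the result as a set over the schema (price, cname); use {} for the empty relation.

{(1, Mo)}

σ[price != 10]: keep tuples satisfying price != 10 → {(1, Mo, Alpha), (1, Zed, Delta), (16, Kim, Helix), (26, Rae, Echo), (38, Bo, Vega), (39, Zed, Zephyr), (4, Ivy, Argo), (8, Pat, Argo)}
σ[pname = Alpha]: keep tuples satisfying pname = Alpha → {(1, Mo, Alpha)}
π_{price, cname} gives {(1, Mo)}.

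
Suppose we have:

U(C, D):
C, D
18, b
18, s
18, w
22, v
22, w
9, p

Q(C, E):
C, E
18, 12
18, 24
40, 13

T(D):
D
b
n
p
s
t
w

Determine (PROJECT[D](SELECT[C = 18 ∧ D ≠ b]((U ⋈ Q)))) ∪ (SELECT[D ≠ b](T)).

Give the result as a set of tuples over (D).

Natural join on C: {(18, b, 12), (18, b, 24), (18, s, 12), (18, s, 24), (18, w, 12), (18, w, 24)}
σ[C = 18 ∧ D ≠ b]: keep tuples satisfying C = 18 ∧ D ≠ b → {(18, s, 12), (18, s, 24), (18, w, 12), (18, w, 24)}
Keep only column(s) D (2 duplicate(s) eliminated): {s, w}
σ[D ≠ b]: keep tuples satisfying D ≠ b → {n, p, s, t, w}
Union: {s, w} with {n, p, s, t, w} → {n, p, s, t, w}

{n, p, s, t, w}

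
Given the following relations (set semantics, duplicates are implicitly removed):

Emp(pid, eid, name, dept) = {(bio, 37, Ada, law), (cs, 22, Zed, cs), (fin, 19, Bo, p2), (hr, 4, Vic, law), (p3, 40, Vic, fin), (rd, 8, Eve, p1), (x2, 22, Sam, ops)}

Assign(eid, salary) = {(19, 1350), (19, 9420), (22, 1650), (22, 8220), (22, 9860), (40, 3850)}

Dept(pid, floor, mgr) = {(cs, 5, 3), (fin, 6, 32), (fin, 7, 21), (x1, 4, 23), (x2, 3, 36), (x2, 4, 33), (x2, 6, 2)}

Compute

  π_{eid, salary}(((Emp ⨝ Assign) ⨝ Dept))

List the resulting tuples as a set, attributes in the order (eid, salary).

{(19, 1350), (19, 9420), (22, 1650), (22, 8220), (22, 9860)}

Natural join on eid: {(cs, 22, Zed, cs, 1650), (cs, 22, Zed, cs, 8220), (cs, 22, Zed, cs, 9860), (fin, 19, Bo, p2, 1350), (fin, 19, Bo, p2, 9420), (p3, 40, Vic, fin, 3850), (x2, 22, Sam, ops, 1650), (x2, 22, Sam, ops, 8220), (x2, 22, Sam, ops, 9860)}
Natural join on pid: {(cs, 22, Zed, cs, 1650, 5, 3), (cs, 22, Zed, cs, 8220, 5, 3), (cs, 22, Zed, cs, 9860, 5, 3), (fin, 19, Bo, p2, 1350, 6, 32), (fin, 19, Bo, p2, 1350, 7, 21), (fin, 19, Bo, p2, 9420, 6, 32), (fin, 19, Bo, p2, 9420, 7, 21), (x2, 22, Sam, ops, 1650, 3, 36), (x2, 22, Sam, ops, 1650, 4, 33), (x2, 22, Sam, ops, 1650, 6, 2), (x2, 22, Sam, ops, 8220, 3, 36), (x2, 22, Sam, ops, 8220, 4, 33), (x2, 22, Sam, ops, 8220, 6, 2), (x2, 22, Sam, ops, 9860, 3, 36), (x2, 22, Sam, ops, 9860, 4, 33), (x2, 22, Sam, ops, 9860, 6, 2)}
π_{eid, salary} gives {(19, 1350), (19, 9420), (22, 1650), (22, 8220), (22, 9860)} (11 duplicate(s) eliminated).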